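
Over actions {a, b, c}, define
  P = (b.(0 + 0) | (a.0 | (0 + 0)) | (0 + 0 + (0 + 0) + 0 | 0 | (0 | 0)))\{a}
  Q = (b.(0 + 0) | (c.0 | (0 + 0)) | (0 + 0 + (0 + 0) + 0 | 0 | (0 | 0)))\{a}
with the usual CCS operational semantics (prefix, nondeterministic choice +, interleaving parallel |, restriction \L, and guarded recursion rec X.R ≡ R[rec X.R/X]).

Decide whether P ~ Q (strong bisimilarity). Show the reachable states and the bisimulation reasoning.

LTS(P): 2 reachable states
  p0 = (b.(0 + 0) | (a.0 | (0 + 0)) | (0 + 0 + (0 + 0) + 0 | 0 | (0 | 0)))\{a} → —b→ p1
  p1 = ((0 + 0) | (a.0 | (0 + 0)) | (0 + 0 + (0 + 0) + 0 | 0 | (0 | 0)))\{a} → (no moves)
LTS(Q): 4 reachable states
  q0 = (b.(0 + 0) | (c.0 | (0 + 0)) | (0 + 0 + (0 + 0) + 0 | 0 | (0 | 0)))\{a} → —b→ q1, —c→ q2
  q1 = ((0 + 0) | (c.0 | (0 + 0)) | (0 + 0 + (0 + 0) + 0 | 0 | (0 | 0)))\{a} → —c→ q3
  q2 = (b.(0 + 0) | (0 | (0 + 0)) | (0 + 0 + (0 + 0) + 0 | 0 | (0 | 0)))\{a} → —b→ q3
  q3 = ((0 + 0) | (0 | (0 + 0)) | (0 + 0 + (0 + 0) + 0 | 0 | (0 | 0)))\{a} → (no moves)
Partition-refinement fixed point:
  B0 = {p0, q2}
  B1 = {p1, q3}
  B2 = {q0}
  B3 = {q1}
p0 ∈ B0, q0 ∈ B2 → different blocks

NO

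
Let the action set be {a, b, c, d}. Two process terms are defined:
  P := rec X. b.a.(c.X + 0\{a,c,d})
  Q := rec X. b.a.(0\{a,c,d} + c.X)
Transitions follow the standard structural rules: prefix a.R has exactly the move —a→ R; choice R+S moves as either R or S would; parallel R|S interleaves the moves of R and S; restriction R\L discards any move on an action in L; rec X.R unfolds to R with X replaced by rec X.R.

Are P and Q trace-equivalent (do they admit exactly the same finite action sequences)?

LTS(P): 3 reachable states
  p0 = rec X. b.a.(c.X + 0\{a,c,d}) :: =b=> p1
  p1 = a.(c.(rec X. b.a.(c.X + 0\{a,c,d})) + 0\{a,c,d}) :: =a=> p2
  p2 = c.(rec X. b.a.(c.X + 0\{a,c,d})) + 0\{a,c,d} :: =c=> p0
LTS(Q): 3 reachable states
  q0 = rec X. b.a.(0\{a,c,d} + c.X) :: =b=> q1
  q1 = a.(0\{a,c,d} + c.(rec X. b.a.(0\{a,c,d} + c.X))) :: =a=> q2
  q2 = 0\{a,c,d} + c.(rec X. b.a.(0\{a,c,d} + c.X)) :: =c=> q0
Coarsest stable partition (strong bisimilarity classes):
  B0 = {p0, q0}
  B1 = {p1, q1}
  B2 = {p2, q2}
p0 ∈ B0, q0 ∈ B0 → same block
Bisimilar ⇒ trace-equivalent.

YES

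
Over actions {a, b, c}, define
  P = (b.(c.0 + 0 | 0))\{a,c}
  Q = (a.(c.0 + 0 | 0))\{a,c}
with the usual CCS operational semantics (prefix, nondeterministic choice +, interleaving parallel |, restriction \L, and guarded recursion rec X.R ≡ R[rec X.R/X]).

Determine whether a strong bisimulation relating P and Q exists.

P ≁ Q

Reachable graph of P (2 states):
  u0 = (b.(c.0 + 0 | 0))\{a,c} has moves ··b··> u1
  u1 = (c.0 + 0 | 0)\{a,c} has moves ∅
Reachable graph of Q (1 states):
  v0 = (a.(c.0 + 0 | 0))\{a,c} has moves ∅
Partition-refinement fixed point:
  B0 = {u0}
  B1 = {u1, v0}
u0 ∈ B0, v0 ∈ B1 → different blocks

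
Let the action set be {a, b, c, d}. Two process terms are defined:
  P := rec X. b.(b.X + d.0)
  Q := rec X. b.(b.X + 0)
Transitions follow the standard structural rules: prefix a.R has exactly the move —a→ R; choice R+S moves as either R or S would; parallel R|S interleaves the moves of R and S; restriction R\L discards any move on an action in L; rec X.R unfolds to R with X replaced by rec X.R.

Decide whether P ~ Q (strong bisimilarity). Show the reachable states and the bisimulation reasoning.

Reachable graph of P (3 states):
  p0 = rec X. b.(b.X + d.0) :: --b--▸ p1
  p1 = b.(rec X. b.(b.X + d.0)) + d.0 :: --b--▸ p0, --d--▸ p2
  p2 = 0 :: ∅
Reachable graph of Q (2 states):
  q0 = rec X. b.(b.X + 0) :: --b--▸ q1
  q1 = b.(rec X. b.(b.X + 0)) + 0 :: --b--▸ q0
Partition-refinement fixed point:
  B0 = {p0}
  B1 = {p1}
  B2 = {p2}
  B3 = {q0, q1}
p0 ∈ B0, q0 ∈ B3 → different blocks

NO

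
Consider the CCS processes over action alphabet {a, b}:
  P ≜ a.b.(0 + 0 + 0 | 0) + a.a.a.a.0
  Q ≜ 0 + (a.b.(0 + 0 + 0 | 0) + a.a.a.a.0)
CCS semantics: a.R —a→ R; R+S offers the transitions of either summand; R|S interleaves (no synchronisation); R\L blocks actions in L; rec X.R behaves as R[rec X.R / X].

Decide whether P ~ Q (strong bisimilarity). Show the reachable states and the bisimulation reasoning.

P's transition system — 7 states:
  u0 = a.b.(0 + 0 + 0 | 0) + a.a.a.a.0 has moves —a→ u1, —a→ u2
  u1 = a.a.a.0 has moves —a→ u3
  u2 = b.(0 + 0 + 0 | 0) has moves —b→ u4
  u3 = a.a.0 has moves —a→ u5
  u4 = 0 + 0 + 0 | 0 has moves ∅
  u5 = a.0 has moves —a→ u6
  u6 = 0 has moves ∅
Q's transition system — 7 states:
  v0 = 0 + (a.b.(0 + 0 + 0 | 0) + a.a.a.a.0) has moves —a→ v1, —a→ v2
  v1 = a.a.a.0 has moves —a→ v3
  v2 = b.(0 + 0 + 0 | 0) has moves —b→ v4
  v3 = a.a.0 has moves —a→ v5
  v4 = 0 + 0 + 0 | 0 has moves ∅
  v5 = a.0 has moves —a→ v6
  v6 = 0 has moves ∅
Partition-refinement fixed point:
  B0 = {u0, v0}
  B1 = {u1, v1}
  B2 = {u3, v3}
  B3 = {u5, v5}
  B4 = {u4, u6, v4, v6}
  B5 = {u2, v2}
u0 ∈ B0, v0 ∈ B0 → same block

bisimilar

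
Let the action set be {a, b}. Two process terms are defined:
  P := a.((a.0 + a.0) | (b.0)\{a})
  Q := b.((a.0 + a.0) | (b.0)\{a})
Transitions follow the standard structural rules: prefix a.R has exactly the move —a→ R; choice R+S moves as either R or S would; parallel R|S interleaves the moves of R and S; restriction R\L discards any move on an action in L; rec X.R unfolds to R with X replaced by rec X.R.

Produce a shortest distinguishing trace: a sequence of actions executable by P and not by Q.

Reachable graph of P (5 states):
  u0 = a.((a.0 + a.0) | (b.0)\{a}) → ··a··> u1
  u1 = (a.0 + a.0) | (b.0)\{a} → ··a··> u2, ··b··> u3
  u2 = 0 | (b.0)\{a} → ··b··> u4
  u3 = (a.0 + a.0) | 0\{a} → ··a··> u4
  u4 = 0 | 0\{a} → deadlocked
Reachable graph of Q (5 states):
  v0 = b.((a.0 + a.0) | (b.0)\{a}) → ··b··> v1
  v1 = (a.0 + a.0) | (b.0)\{a} → ··a··> v2, ··b··> v3
  v2 = 0 | (b.0)\{a} → ··b··> v4
  v3 = (a.0 + a.0) | 0\{a} → ··a··> v4
  v4 = 0 | 0\{a} → deadlocked
Run σ = ⟨a⟩ on P: start {u0}
  step 1 (a): {u1}
  — P admits the full trace.
Run σ = ⟨a⟩ on Q: start {v0}
  step 1 (a): no successor for Q

a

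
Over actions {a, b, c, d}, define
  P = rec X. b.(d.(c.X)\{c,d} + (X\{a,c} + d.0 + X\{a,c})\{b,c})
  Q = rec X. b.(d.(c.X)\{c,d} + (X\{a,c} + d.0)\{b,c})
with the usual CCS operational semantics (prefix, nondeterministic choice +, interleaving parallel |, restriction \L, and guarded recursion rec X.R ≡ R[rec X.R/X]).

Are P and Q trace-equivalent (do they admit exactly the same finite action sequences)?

traces(P) = traces(Q)

Reachable graph of P (4 states):
  s0 = rec X. b.(d.(c.X)\{c,d} + (X\{a,c} + d.0 + X\{a,c})\{b,c}) :: ··b··> s1
  s1 = d.(c.(rec X. b.(d.(c.X)\{c,d} + (X\{a,c} + d.0 + X\{a,c})\{b,c})))\{c,d} + ((rec X. b.(d.(c.X)\{c,d} + (X\{a,c} + d.0 + X\{a,c})\{b,c}))\{a,c} + d.0 + (rec X. b.(d.(c.X)\{c,d} + (X\{a,c} + d.0 + X\{a,c})\{b,c}))\{a,c})\{b,c} :: ··d··> s2, ··d··> s3
  s2 = (c.(rec X. b.(d.(c.X)\{c,d} + (X\{a,c} + d.0 + X\{a,c})\{b,c})))\{c,d} :: (no moves)
  s3 = 0\{b,c} :: (no moves)
Reachable graph of Q (4 states):
  t0 = rec X. b.(d.(c.X)\{c,d} + (X\{a,c} + d.0)\{b,c}) :: ··b··> t1
  t1 = d.(c.(rec X. b.(d.(c.X)\{c,d} + (X\{a,c} + d.0)\{b,c})))\{c,d} + ((rec X. b.(d.(c.X)\{c,d} + (X\{a,c} + d.0)\{b,c}))\{a,c} + d.0)\{b,c} :: ··d··> t2, ··d··> t3
  t2 = (c.(rec X. b.(d.(c.X)\{c,d} + (X\{a,c} + d.0)\{b,c})))\{c,d} :: (no moves)
  t3 = 0\{b,c} :: (no moves)
Partition-refinement fixed point:
  B0 = {s0, t0}
  B1 = {s1, t1}
  B2 = {s2, s3, t2, t3}
s0 ∈ B0, t0 ∈ B0 → same block
Bisimilar ⇒ trace-equivalent.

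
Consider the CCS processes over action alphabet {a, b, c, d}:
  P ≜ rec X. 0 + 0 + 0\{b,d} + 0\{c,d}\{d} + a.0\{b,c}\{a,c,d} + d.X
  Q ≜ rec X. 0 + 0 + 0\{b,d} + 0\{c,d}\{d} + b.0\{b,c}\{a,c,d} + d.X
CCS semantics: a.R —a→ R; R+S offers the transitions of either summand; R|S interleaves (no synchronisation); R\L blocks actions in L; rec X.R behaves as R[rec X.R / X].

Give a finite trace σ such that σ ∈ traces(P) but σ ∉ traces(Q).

P's transition system — 2 states:
  m0 = rec X. 0 + 0 + 0\{b,d} + 0\{c,d}\{d} + a.0\{b,c}\{a,c,d} + d.X :: —a→ m1, —d→ m0
  m1 = 0\{b,c}\{a,c,d} :: ·
Q's transition system — 2 states:
  n0 = rec X. 0 + 0 + 0\{b,d} + 0\{c,d}\{d} + b.0\{b,c}\{a,c,d} + d.X :: —b→ n1, —d→ n0
  n1 = 0\{b,c}\{a,c,d} :: ·
Run σ = ⟨a⟩ on P: start {m0}
  step 1 (a): {m1}
  — P admits the full trace.
Run σ = ⟨a⟩ on Q: start {n0}
  step 1 (a): ∅ (Q stuck)

a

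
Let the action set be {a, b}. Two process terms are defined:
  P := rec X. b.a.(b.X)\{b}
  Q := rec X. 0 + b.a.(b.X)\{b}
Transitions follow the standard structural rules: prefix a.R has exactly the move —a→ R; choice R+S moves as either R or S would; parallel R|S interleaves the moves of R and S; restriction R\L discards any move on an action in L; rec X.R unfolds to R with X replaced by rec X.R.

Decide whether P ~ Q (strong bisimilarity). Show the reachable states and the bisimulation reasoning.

LTS(P): 3 reachable states
  p0 = rec X. b.a.(b.X)\{b} → =b=> p1
  p1 = a.(b.(rec X. b.a.(b.X)\{b}))\{b} → =a=> p2
  p2 = (b.(rec X. b.a.(b.X)\{b}))\{b} → stopped
LTS(Q): 3 reachable states
  q0 = rec X. 0 + b.a.(b.X)\{b} → =b=> q1
  q1 = a.(b.(rec X. 0 + b.a.(b.X)\{b}))\{b} → =a=> q2
  q2 = (b.(rec X. 0 + b.a.(b.X)\{b}))\{b} → stopped
Coarsest stable partition (strong bisimilarity classes):
  B0 = {p0, q0}
  B1 = {p1, q1}
  B2 = {p2, q2}
p0 ∈ B0, q0 ∈ B0 → same block

P ~ Q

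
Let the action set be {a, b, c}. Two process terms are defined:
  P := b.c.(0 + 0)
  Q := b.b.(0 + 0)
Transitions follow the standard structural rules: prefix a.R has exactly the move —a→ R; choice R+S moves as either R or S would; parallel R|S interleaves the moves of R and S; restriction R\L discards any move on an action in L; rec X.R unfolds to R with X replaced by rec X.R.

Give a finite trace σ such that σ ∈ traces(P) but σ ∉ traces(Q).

bc

LTS(P): 3 reachable states
  m0 = b.c.(0 + 0) | —b→ m1
  m1 = c.(0 + 0) | —c→ m2
  m2 = 0 + 0 | (no moves)
LTS(Q): 3 reachable states
  n0 = b.b.(0 + 0) | —b→ n1
  n1 = b.(0 + 0) | —b→ n2
  n2 = 0 + 0 | (no moves)
Executing bc from P (initial set {m0}):
  after b @ step 1: {m1}
  after c @ step 2: {m2}
  P completes σ.
Executing bc from Q (initial set {n0}):
  after b @ step 1: {n1}
  after c @ step 2: ∅ (Q stuck)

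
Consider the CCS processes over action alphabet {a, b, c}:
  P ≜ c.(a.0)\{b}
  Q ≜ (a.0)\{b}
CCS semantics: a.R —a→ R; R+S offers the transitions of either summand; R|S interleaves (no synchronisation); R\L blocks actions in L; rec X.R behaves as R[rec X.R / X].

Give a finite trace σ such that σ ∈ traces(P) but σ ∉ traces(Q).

P's transition system — 3 states:
  m0 = c.(a.0)\{b} :: =c=> m1
  m1 = (a.0)\{b} :: =a=> m2
  m2 = 0\{b} :: stopped
Q's transition system — 2 states:
  n0 = (a.0)\{b} :: =a=> n1
  n1 = 0\{b} :: stopped
Trace ⟨c⟩ through P, begin at {m0}:
  after c @ step 1: {m1}
  ✓ P
Trace ⟨c⟩ through Q, begin at {n0}:
  after c @ step 1: ∅  — Q cannot continue

c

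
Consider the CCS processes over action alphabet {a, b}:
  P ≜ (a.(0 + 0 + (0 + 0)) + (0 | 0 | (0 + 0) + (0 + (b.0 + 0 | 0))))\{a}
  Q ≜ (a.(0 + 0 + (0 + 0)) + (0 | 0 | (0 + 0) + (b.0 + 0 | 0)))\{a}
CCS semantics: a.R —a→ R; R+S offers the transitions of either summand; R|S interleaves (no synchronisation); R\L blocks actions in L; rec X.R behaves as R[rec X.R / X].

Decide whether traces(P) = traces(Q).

trace-equivalent

P's transition system — 2 states:
  s0 = (a.(0 + 0 + (0 + 0)) + (0 | 0 | (0 + 0) + (0 + (b.0 + 0 | 0))))\{a} :: =b=> s1
  s1 = 0\{a} :: deadlocked
Q's transition system — 2 states:
  t0 = (a.(0 + 0 + (0 + 0)) + (0 | 0 | (0 + 0) + (b.0 + 0 | 0)))\{a} :: =b=> t1
  t1 = 0\{a} :: deadlocked
Bisimilarity quotient blocks:
  B0 = {s0, t0}
  B1 = {s1, t1}
s0 ∈ B0, t0 ∈ B0 → same block
Bisimilar ⇒ trace-equivalent.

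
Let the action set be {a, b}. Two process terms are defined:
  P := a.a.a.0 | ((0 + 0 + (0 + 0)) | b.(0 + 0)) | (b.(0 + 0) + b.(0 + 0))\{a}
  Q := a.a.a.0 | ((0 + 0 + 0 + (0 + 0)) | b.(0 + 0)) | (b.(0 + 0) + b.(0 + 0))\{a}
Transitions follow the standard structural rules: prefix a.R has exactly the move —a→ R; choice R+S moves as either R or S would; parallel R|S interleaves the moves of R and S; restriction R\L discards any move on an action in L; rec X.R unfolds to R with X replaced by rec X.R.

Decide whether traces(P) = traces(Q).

trace-equivalent

Reachable graph of P (16 states):
  u0 = a.a.a.0 | ((0 + 0 + (0 + 0)) | b.(0 + 0)) | (b.(0 + 0) + b.(0 + 0))\{a} :: --a--▸ u1, --b--▸ u2, --b--▸ u3
  u1 = a.a.0 | ((0 + 0 + (0 + 0)) | b.(0 + 0)) | (b.(0 + 0) + b.(0 + 0))\{a} :: --a--▸ u4, --b--▸ u5, --b--▸ u6
  u2 = a.a.a.0 | ((0 + 0 + (0 + 0)) | (0 + 0)) | (b.(0 + 0) + b.(0 + 0))\{a} :: --a--▸ u5, --b--▸ u7
  u3 = a.a.a.0 | ((0 + 0 + (0 + 0)) | b.(0 + 0)) | (0 + 0)\{a} :: --a--▸ u6, --b--▸ u7
  u4 = a.0 | ((0 + 0 + (0 + 0)) | b.(0 + 0)) | (b.(0 + 0) + b.(0 + 0))\{a} :: --a--▸ u8, --b--▸ u10, --b--▸ u9
  u5 = a.a.0 | ((0 + 0 + (0 + 0)) | (0 + 0)) | (b.(0 + 0) + b.(0 + 0))\{a} :: --a--▸ u9, --b--▸ u11
  u6 = a.a.0 | ((0 + 0 + (0 + 0)) | b.(0 + 0)) | (0 + 0)\{a} :: --a--▸ u10, --b--▸ u11
  u7 = a.a.a.0 | ((0 + 0 + (0 + 0)) | (0 + 0)) | (0 + 0)\{a} :: --a--▸ u11
  u8 = 0 | ((0 + 0 + (0 + 0)) | b.(0 + 0)) | (b.(0 + 0) + b.(0 + 0))\{a} :: --b--▸ u12, --b--▸ u13
  u9 = a.0 | ((0 + 0 + (0 + 0)) | (0 + 0)) | (b.(0 + 0) + b.(0 + 0))\{a} :: --a--▸ u12, --b--▸ u14
  u10 = a.0 | ((0 + 0 + (0 + 0)) | b.(0 + 0)) | (0 + 0)\{a} :: --a--▸ u13, --b--▸ u14
  u11 = a.a.0 | ((0 + 0 + (0 + 0)) | (0 + 0)) | (0 + 0)\{a} :: --a--▸ u14
  u12 = 0 | ((0 + 0 + (0 + 0)) | (0 + 0)) | (b.(0 + 0) + b.(0 + 0))\{a} :: --b--▸ u15
  u13 = 0 | ((0 + 0 + (0 + 0)) | b.(0 + 0)) | (0 + 0)\{a} :: --b--▸ u15
  u14 = a.0 | ((0 + 0 + (0 + 0)) | (0 + 0)) | (0 + 0)\{a} :: --a--▸ u15
  u15 = 0 | ((0 + 0 + (0 + 0)) | (0 + 0)) | (0 + 0)\{a} :: deadlocked
Reachable graph of Q (16 states):
  v0 = a.a.a.0 | ((0 + 0 + 0 + (0 + 0)) | b.(0 + 0)) | (b.(0 + 0) + b.(0 + 0))\{a} :: --a--▸ v1, --b--▸ v2, --b--▸ v3
  v1 = a.a.0 | ((0 + 0 + 0 + (0 + 0)) | b.(0 + 0)) | (b.(0 + 0) + b.(0 + 0))\{a} :: --a--▸ v4, --b--▸ v5, --b--▸ v6
  v2 = a.a.a.0 | ((0 + 0 + 0 + (0 + 0)) | (0 + 0)) | (b.(0 + 0) + b.(0 + 0))\{a} :: --a--▸ v5, --b--▸ v7
  v3 = a.a.a.0 | ((0 + 0 + 0 + (0 + 0)) | b.(0 + 0)) | (0 + 0)\{a} :: --a--▸ v6, --b--▸ v7
  v4 = a.0 | ((0 + 0 + 0 + (0 + 0)) | b.(0 + 0)) | (b.(0 + 0) + b.(0 + 0))\{a} :: --a--▸ v8, --b--▸ v10, --b--▸ v9
  v5 = a.a.0 | ((0 + 0 + 0 + (0 + 0)) | (0 + 0)) | (b.(0 + 0) + b.(0 + 0))\{a} :: --a--▸ v9, --b--▸ v11
  v6 = a.a.0 | ((0 + 0 + 0 + (0 + 0)) | b.(0 + 0)) | (0 + 0)\{a} :: --a--▸ v10, --b--▸ v11
  v7 = a.a.a.0 | ((0 + 0 + 0 + (0 + 0)) | (0 + 0)) | (0 + 0)\{a} :: --a--▸ v11
  v8 = 0 | ((0 + 0 + 0 + (0 + 0)) | b.(0 + 0)) | (b.(0 + 0) + b.(0 + 0))\{a} :: --b--▸ v12, --b--▸ v13
  v9 = a.0 | ((0 + 0 + 0 + (0 + 0)) | (0 + 0)) | (b.(0 + 0) + b.(0 + 0))\{a} :: --a--▸ v12, --b--▸ v14
  v10 = a.0 | ((0 + 0 + 0 + (0 + 0)) | b.(0 + 0)) | (0 + 0)\{a} :: --a--▸ v13, --b--▸ v14
  v11 = a.a.0 | ((0 + 0 + 0 + (0 + 0)) | (0 + 0)) | (0 + 0)\{a} :: --a--▸ v14
  v12 = 0 | ((0 + 0 + 0 + (0 + 0)) | (0 + 0)) | (b.(0 + 0) + b.(0 + 0))\{a} :: --b--▸ v15
  v13 = 0 | ((0 + 0 + 0 + (0 + 0)) | b.(0 + 0)) | (0 + 0)\{a} :: --b--▸ v15
  v14 = a.0 | ((0 + 0 + 0 + (0 + 0)) | (0 + 0)) | (0 + 0)\{a} :: --a--▸ v15
  v15 = 0 | ((0 + 0 + 0 + (0 + 0)) | (0 + 0)) | (0 + 0)\{a} :: deadlocked
Bisimilarity quotient blocks:
  B0 = {u0, v0}
  B1 = {u2, u3, v2, v3}
  B2 = {u5, u6, v5, v6}
  B3 = {u11, v11}
  B4 = {u14, v14}
  B5 = {u15, v15}
  B6 = {u10, u9, v10, v9}
  B7 = {u12, u13, v12, v13}
  B8 = {u7, v7}
  B9 = {u1, v1}
  B10 = {u4, v4}
  B11 = {u8, v8}
u0 ∈ B0, v0 ∈ B0 → same block
Bisimilar ⇒ trace-equivalent.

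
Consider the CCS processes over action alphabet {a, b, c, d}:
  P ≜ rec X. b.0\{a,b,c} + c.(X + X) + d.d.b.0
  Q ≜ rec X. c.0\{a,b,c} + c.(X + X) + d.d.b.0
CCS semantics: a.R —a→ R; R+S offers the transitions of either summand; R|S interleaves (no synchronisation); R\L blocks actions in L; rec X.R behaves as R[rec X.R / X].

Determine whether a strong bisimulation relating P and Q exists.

NO

LTS(P): 6 reachable states
  m0 = rec X. b.0\{a,b,c} + c.(X + X) + d.d.b.0 | -b-> m1, -c-> m2, -d-> m3
  m1 = 0\{a,b,c} | (no moves)
  m2 = (rec X. b.0\{a,b,c} + c.(X + X) + d.d.b.0) + (rec X. b.0\{a,b,c} + c.(X + X) + d.d.b.0) | -b-> m1, -c-> m2, -d-> m3
  m3 = d.b.0 | -d-> m4
  m4 = b.0 | -b-> m5
  m5 = 0 | (no moves)
LTS(Q): 6 reachable states
  n0 = rec X. c.0\{a,b,c} + c.(X + X) + d.d.b.0 | -c-> n1, -c-> n2, -d-> n3
  n1 = (rec X. c.0\{a,b,c} + c.(X + X) + d.d.b.0) + (rec X. c.0\{a,b,c} + c.(X + X) + d.d.b.0) | -c-> n1, -c-> n2, -d-> n3
  n2 = 0\{a,b,c} | (no moves)
  n3 = d.b.0 | -d-> n4
  n4 = b.0 | -b-> n5
  n5 = 0 | (no moves)
Partition-refinement fixed point:
  B0 = {m0, m2}
  B1 = {m1, m5, n2, n5}
  B2 = {m3, n3}
  B3 = {m4, n4}
  B4 = {n0, n1}
m0 ∈ B0, n0 ∈ B4 → different blocks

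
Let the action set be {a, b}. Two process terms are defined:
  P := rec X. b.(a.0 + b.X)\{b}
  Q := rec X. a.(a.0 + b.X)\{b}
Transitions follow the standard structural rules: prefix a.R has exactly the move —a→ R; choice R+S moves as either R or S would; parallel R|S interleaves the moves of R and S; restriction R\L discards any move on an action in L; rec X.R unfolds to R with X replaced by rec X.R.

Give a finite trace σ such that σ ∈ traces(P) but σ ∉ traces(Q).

b

LTS(P): 3 reachable states
  m0 = rec X. b.(a.0 + b.X)\{b} :: -b-> m1
  m1 = (a.0 + b.(rec X. b.(a.0 + b.X)\{b}))\{b} :: -a-> m2
  m2 = 0\{b} :: ∅
LTS(Q): 3 reachable states
  n0 = rec X. a.(a.0 + b.X)\{b} :: -a-> n1
  n1 = (a.0 + b.(rec X. a.(a.0 + b.X)\{b}))\{b} :: -a-> n2
  n2 = 0\{b} :: ∅
Executing b from P (initial set {m0}):
  after b @ step 1: {m1}
  P completes σ.
Executing b from Q (initial set {n0}):
  after b @ step 1: ∅  — Q cannot continue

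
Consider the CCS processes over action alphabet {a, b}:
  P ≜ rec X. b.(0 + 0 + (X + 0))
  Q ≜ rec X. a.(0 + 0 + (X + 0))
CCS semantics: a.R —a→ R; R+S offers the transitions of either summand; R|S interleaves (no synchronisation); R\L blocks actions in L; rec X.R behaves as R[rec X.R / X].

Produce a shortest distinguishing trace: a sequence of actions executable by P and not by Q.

b

Reachable graph of P (2 states):
  s0 = rec X. b.(0 + 0 + (X + 0)) → -b-> s1
  s1 = 0 + 0 + ((rec X. b.(0 + 0 + (X + 0))) + 0) → -b-> s1
Reachable graph of Q (2 states):
  t0 = rec X. a.(0 + 0 + (X + 0)) → -a-> t1
  t1 = 0 + 0 + ((rec X. a.(0 + 0 + (X + 0))) + 0) → -a-> t1
Executing b from P (initial set {s0}):
  after b @ step 1: {s1}
  P completes σ.
Executing b from Q (initial set {t0}):
  after b @ step 1: ∅  — Q cannot continue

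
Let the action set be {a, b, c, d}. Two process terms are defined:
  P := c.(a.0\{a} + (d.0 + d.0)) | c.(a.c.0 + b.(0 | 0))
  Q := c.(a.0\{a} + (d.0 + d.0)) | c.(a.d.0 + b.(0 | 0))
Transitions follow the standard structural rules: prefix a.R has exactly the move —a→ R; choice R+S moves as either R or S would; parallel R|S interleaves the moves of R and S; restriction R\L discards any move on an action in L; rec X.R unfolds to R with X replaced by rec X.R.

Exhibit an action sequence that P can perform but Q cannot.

LTS(P): 20 reachable states
  m0 = c.(a.0\{a} + (d.0 + d.0)) | c.(a.c.0 + b.(0 | 0)) has moves =c=> m1, =c=> m2
  m1 = (a.0\{a} + (d.0 + d.0)) | c.(a.c.0 + b.(0 | 0)) has moves =a=> m3, =c=> m4, =d=> m5
  m2 = c.(a.0\{a} + (d.0 + d.0)) | (a.c.0 + b.(0 | 0)) has moves =a=> m6, =b=> m7, =c=> m4
  m3 = 0\{a} | c.(a.c.0 + b.(0 | 0)) has moves =c=> m8
  m4 = (a.0\{a} + (d.0 + d.0)) | (a.c.0 + b.(0 | 0)) has moves =a=> m8, =a=> m9, =b=> m10, =d=> m11
  m5 = 0 | c.(a.c.0 + b.(0 | 0)) has moves =c=> m11
  m6 = c.(a.0\{a} + (d.0 + d.0)) | c.0 has moves =c=> m12, =c=> m9
  m7 = c.(a.0\{a} + (d.0 + d.0)) | (0 | 0) has moves =c=> m10
  m8 = 0\{a} | (a.c.0 + b.(0 | 0)) has moves =a=> m13, =b=> m14
  m9 = (a.0\{a} + (d.0 + d.0)) | c.0 has moves =a=> m13, =c=> m15, =d=> m16
  m10 = (a.0\{a} + (d.0 + d.0)) | (0 | 0) has moves =a=> m14, =d=> m17
  m11 = 0 | (a.c.0 + b.(0 | 0)) has moves =a=> m16, =b=> m17
  m12 = c.(a.0\{a} + (d.0 + d.0)) | 0 has moves =c=> m15
  m13 = 0\{a} | c.0 has moves =c=> m18
  m14 = 0\{a} | (0 | 0) has moves ·
  m15 = (a.0\{a} + (d.0 + d.0)) | 0 has moves =a=> m18, =d=> m19
  m16 = 0 | c.0 has moves =c=> m19
  m17 = 0 | (0 | 0) has moves ·
  m18 = 0\{a} | 0 has moves ·
  m19 = 0 | 0 has moves ·
LTS(Q): 20 reachable states
  n0 = c.(a.0\{a} + (d.0 + d.0)) | c.(a.d.0 + b.(0 | 0)) has moves =c=> n1, =c=> n2
  n1 = (a.0\{a} + (d.0 + d.0)) | c.(a.d.0 + b.(0 | 0)) has moves =a=> n3, =c=> n4, =d=> n5
  n2 = c.(a.0\{a} + (d.0 + d.0)) | (a.d.0 + b.(0 | 0)) has moves =a=> n6, =b=> n7, =c=> n4
  n3 = 0\{a} | c.(a.d.0 + b.(0 | 0)) has moves =c=> n8
  n4 = (a.0\{a} + (d.0 + d.0)) | (a.d.0 + b.(0 | 0)) has moves =a=> n8, =a=> n9, =b=> n10, =d=> n11
  n5 = 0 | c.(a.d.0 + b.(0 | 0)) has moves =c=> n11
  n6 = c.(a.0\{a} + (d.0 + d.0)) | d.0 has moves =c=> n9, =d=> n12
  n7 = c.(a.0\{a} + (d.0 + d.0)) | (0 | 0) has moves =c=> n10
  n8 = 0\{a} | (a.d.0 + b.(0 | 0)) has moves =a=> n13, =b=> n14
  n9 = (a.0\{a} + (d.0 + d.0)) | d.0 has moves =a=> n13, =d=> n15, =d=> n16
  n10 = (a.0\{a} + (d.0 + d.0)) | (0 | 0) has moves =a=> n14, =d=> n17
  n11 = 0 | (a.d.0 + b.(0 | 0)) has moves =a=> n16, =b=> n17
  n12 = c.(a.0\{a} + (d.0 + d.0)) | 0 has moves =c=> n15
  n13 = 0\{a} | d.0 has moves =d=> n18
  n14 = 0\{a} | (0 | 0) has moves ·
  n15 = (a.0\{a} + (d.0 + d.0)) | 0 has moves =a=> n18, =d=> n19
  n16 = 0 | d.0 has moves =d=> n19
  n17 = 0 | (0 | 0) has moves ·
  n18 = 0\{a} | 0 has moves ·
  n19 = 0 | 0 has moves ·
Run σ = ⟨ccac⟩ on P: start {m0}
  after c @ step 1: {m1, m2}
  after c @ step 2: {m4}
  after a @ step 3: {m8, m9}
  after c @ step 4: {m15}
  ✓ P
Run σ = ⟨ccac⟩ on Q: start {n0}
  after c @ step 1: {n1, n2}
  after c @ step 2: {n4}
  after a @ step 3: {n8, n9}
  after c @ step 4: no successor for Q

ccac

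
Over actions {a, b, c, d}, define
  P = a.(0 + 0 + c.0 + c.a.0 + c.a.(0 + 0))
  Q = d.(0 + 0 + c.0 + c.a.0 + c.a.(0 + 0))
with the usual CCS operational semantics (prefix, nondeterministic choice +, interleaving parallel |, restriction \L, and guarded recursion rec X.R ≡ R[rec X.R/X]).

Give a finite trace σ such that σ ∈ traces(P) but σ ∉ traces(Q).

LTS(P): 6 reachable states
  u0 = a.(0 + 0 + c.0 + c.a.0 + c.a.(0 + 0)) :: ··a··> u1
  u1 = 0 + 0 + c.0 + c.a.0 + c.a.(0 + 0) :: ··c··> u2, ··c··> u3, ··c··> u4
  u2 = 0 :: (no moves)
  u3 = a.(0 + 0) :: ··a··> u5
  u4 = a.0 :: ··a··> u2
  u5 = 0 + 0 :: (no moves)
LTS(Q): 6 reachable states
  v0 = d.(0 + 0 + c.0 + c.a.0 + c.a.(0 + 0)) :: ··d··> v1
  v1 = 0 + 0 + c.0 + c.a.0 + c.a.(0 + 0) :: ··c··> v2, ··c··> v3, ··c··> v4
  v2 = 0 :: (no moves)
  v3 = a.(0 + 0) :: ··a··> v5
  v4 = a.0 :: ··a··> v2
  v5 = 0 + 0 :: (no moves)
Trace ⟨a⟩ through P, begin at {u0}:
  [1] a ⇒ {u1}
  — P admits the full trace.
Trace ⟨a⟩ through Q, begin at {v0}:
  [1] a ⇒ ∅ (Q stuck)

a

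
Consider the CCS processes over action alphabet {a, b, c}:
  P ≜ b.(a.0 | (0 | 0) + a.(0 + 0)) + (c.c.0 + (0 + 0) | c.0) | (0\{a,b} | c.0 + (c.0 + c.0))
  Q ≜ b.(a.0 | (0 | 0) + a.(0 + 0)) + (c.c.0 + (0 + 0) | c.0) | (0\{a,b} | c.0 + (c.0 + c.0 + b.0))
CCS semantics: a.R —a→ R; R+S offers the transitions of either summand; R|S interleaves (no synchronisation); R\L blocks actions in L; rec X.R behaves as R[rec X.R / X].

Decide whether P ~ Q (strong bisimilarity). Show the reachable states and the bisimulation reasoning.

LTS(P): 15 reachable states
  m0 = b.(a.0 | (0 | 0) + a.(0 + 0)) + (c.c.0 + (0 + 0) | c.0) | (0\{a,b} | c.0 + (c.0 + c.0)) | --b--▸ m1, --c--▸ m2, --c--▸ m3, --c--▸ m4, --c--▸ m5
  m1 = a.0 | (0 | 0) + a.(0 + 0) | --a--▸ m6, --a--▸ m7
  m2 = (0 + 0) | 0 | (0\{a,b} | c.0 + (c.0 + c.0)) | --c--▸ m8, --c--▸ m9
  m3 = (c.c.0 + (0 + 0) | c.0) | (0\{a,b} | 0) | --c--▸ m10, --c--▸ m8
  m4 = (c.c.0 + (0 + 0) | c.0) | 0 | --c--▸ m11, --c--▸ m9
  m5 = c.0 | (0\{a,b} | c.0 + (c.0 + c.0)) | --c--▸ m10, --c--▸ m11, --c--▸ m12
  m6 = 0 + 0 | ∅
  m7 = 0 | (0 | 0) | ∅
  m8 = (0 + 0) | 0 | (0\{a,b} | 0) | ∅
  m9 = (0 + 0) | 0 | 0 | ∅
  m10 = c.0 | (0\{a,b} | 0) | --c--▸ m13
  m11 = c.0 | 0 | --c--▸ m14
  m12 = 0 | (0\{a,b} | c.0 + (c.0 + c.0)) | --c--▸ m13, --c--▸ m14
  m13 = 0 | (0\{a,b} | 0) | ∅
  m14 = 0 | 0 | ∅
LTS(Q): 15 reachable states
  n0 = b.(a.0 | (0 | 0) + a.(0 + 0)) + (c.c.0 + (0 + 0) | c.0) | (0\{a,b} | c.0 + (c.0 + c.0 + b.0)) | --b--▸ n1, --b--▸ n2, --c--▸ n1, --c--▸ n3, --c--▸ n4, --c--▸ n5
  n1 = (c.c.0 + (0 + 0) | c.0) | 0 | --c--▸ n6, --c--▸ n7
  n2 = a.0 | (0 | 0) + a.(0 + 0) | --a--▸ n8, --a--▸ n9
  n3 = (0 + 0) | 0 | (0\{a,b} | c.0 + (c.0 + c.0 + b.0)) | --b--▸ n6, --c--▸ n10, --c--▸ n6
  n4 = (c.c.0 + (0 + 0) | c.0) | (0\{a,b} | 0) | --c--▸ n10, --c--▸ n11
  n5 = c.0 | (0\{a,b} | c.0 + (c.0 + c.0 + b.0)) | --b--▸ n7, --c--▸ n11, --c--▸ n12, --c--▸ n7
  n6 = (0 + 0) | 0 | 0 | ∅
  n7 = c.0 | 0 | --c--▸ n13
  n8 = 0 + 0 | ∅
  n9 = 0 | (0 | 0) | ∅
  n10 = (0 + 0) | 0 | (0\{a,b} | 0) | ∅
  n11 = c.0 | (0\{a,b} | 0) | --c--▸ n14
  n12 = 0 | (0\{a,b} | c.0 + (c.0 + c.0 + b.0)) | --b--▸ n13, --c--▸ n13, --c--▸ n14
  n13 = 0 | 0 | ∅
  n14 = 0 | (0\{a,b} | 0) | ∅
Partition-refinement fixed point:
  B0 = {m0}
  B1 = {m3, m4, n1, n4}
  B2 = {m13, m14, m6, m7, m8, m9, n10, n13, n14, n6, n8, n9}
  B3 = {m10, m11, m12, m2, n11, n7}
  B4 = {m5}
  B5 = {m1, n2}
  B6 = {n0}
  B7 = {n5}
  B8 = {n12, n3}
m0 ∈ B0, n0 ∈ B6 → different blocks

not bisimilar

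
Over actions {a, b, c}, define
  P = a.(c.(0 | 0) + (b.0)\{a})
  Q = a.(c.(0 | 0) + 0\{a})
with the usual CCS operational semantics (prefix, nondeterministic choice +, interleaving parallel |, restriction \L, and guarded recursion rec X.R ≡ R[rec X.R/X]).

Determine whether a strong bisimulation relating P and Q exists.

Reachable graph of P (4 states):
  p0 = a.(c.(0 | 0) + (b.0)\{a}) → ··a··> p1
  p1 = c.(0 | 0) + (b.0)\{a} → ··b··> p2, ··c··> p3
  p2 = 0\{a} → deadlocked
  p3 = 0 | 0 → deadlocked
Reachable graph of Q (3 states):
  q0 = a.(c.(0 | 0) + 0\{a}) → ··a··> q1
  q1 = c.(0 | 0) + 0\{a} → ··c··> q2
  q2 = 0 | 0 → deadlocked
Partition-refinement fixed point:
  B0 = {p0}
  B1 = {p1}
  B2 = {p2, p3, q2}
  B3 = {q0}
  B4 = {q1}
p0 ∈ B0, q0 ∈ B3 → different blocks

NO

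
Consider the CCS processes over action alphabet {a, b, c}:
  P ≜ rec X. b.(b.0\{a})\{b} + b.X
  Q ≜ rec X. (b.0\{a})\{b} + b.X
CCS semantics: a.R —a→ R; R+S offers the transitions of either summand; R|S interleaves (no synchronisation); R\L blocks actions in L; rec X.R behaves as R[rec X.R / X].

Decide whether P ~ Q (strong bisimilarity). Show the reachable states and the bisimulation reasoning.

not bisimilar

LTS(P): 2 reachable states
  u0 = rec X. b.(b.0\{a})\{b} + b.X ⊢ ··b··> u0, ··b··> u1
  u1 = (b.0\{a})\{b} ⊢ (no moves)
LTS(Q): 1 reachable states
  v0 = rec X. (b.0\{a})\{b} + b.X ⊢ ··b··> v0
Partition-refinement fixed point:
  B0 = {u0}
  B1 = {u1}
  B2 = {v0}
u0 ∈ B0, v0 ∈ B2 → different blocks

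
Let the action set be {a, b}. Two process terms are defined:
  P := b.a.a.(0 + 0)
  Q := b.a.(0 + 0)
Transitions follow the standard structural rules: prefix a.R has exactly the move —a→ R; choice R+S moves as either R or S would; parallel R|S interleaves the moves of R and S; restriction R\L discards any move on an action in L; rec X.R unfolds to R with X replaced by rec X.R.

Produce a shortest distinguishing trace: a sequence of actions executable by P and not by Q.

baa

LTS(P): 4 reachable states
  u0 = b.a.a.(0 + 0) → -b-> u1
  u1 = a.a.(0 + 0) → -a-> u2
  u2 = a.(0 + 0) → -a-> u3
  u3 = 0 + 0 → (no moves)
LTS(Q): 3 reachable states
  v0 = b.a.(0 + 0) → -b-> v1
  v1 = a.(0 + 0) → -a-> v2
  v2 = 0 + 0 → (no moves)
Run σ = ⟨baa⟩ on P: start {u0}
  [1] b ⇒ {u1}
  [2] a ⇒ {u2}
  [3] a ⇒ {u3}
  ✓ P
Run σ = ⟨baa⟩ on Q: start {v0}
  [1] b ⇒ {v1}
  [2] a ⇒ {v2}
  [3] a ⇒ ∅  — Q cannot continue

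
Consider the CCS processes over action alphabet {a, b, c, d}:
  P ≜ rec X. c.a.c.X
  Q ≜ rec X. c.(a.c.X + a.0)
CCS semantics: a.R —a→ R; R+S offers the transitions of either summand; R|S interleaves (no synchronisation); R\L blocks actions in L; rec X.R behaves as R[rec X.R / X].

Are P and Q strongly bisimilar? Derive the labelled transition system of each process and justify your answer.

P ≁ Q

LTS(P): 3 reachable states
  m0 = rec X. c.a.c.X | ··c··> m1
  m1 = a.c.(rec X. c.a.c.X) | ··a··> m2
  m2 = c.(rec X. c.a.c.X) | ··c··> m0
LTS(Q): 4 reachable states
  n0 = rec X. c.(a.c.X + a.0) | ··c··> n1
  n1 = a.c.(rec X. c.(a.c.X + a.0)) + a.0 | ··a··> n2, ··a··> n3
  n2 = 0 | ·
  n3 = c.(rec X. c.(a.c.X + a.0)) | ··c··> n0
Bisimilarity quotient blocks:
  B0 = {m0}
  B1 = {m1}
  B2 = {m2}
  B3 = {n0}
  B4 = {n1}
  B5 = {n3}
  B6 = {n2}
m0 ∈ B0, n0 ∈ B3 → different blocks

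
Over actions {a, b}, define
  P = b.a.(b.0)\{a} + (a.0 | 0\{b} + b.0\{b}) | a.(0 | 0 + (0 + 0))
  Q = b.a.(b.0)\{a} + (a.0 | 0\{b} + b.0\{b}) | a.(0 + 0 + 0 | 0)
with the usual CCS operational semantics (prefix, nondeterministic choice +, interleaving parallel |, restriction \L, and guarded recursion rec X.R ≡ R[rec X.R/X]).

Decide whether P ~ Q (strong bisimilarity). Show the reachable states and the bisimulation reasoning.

Reachable graph of P (9 states):
  u0 = b.a.(b.0)\{a} + (a.0 | 0\{b} + b.0\{b}) | a.(0 | 0 + (0 + 0)) ⊢ --a--▸ u1, --a--▸ u2, --b--▸ u3, --b--▸ u4
  u1 = (a.0 | 0\{b} + b.0\{b}) | (0 | 0 + (0 + 0)) ⊢ --a--▸ u5, --b--▸ u6
  u2 = 0 | 0\{b} | a.(0 | 0 + (0 + 0)) ⊢ --a--▸ u5
  u3 = 0\{b} | a.(0 | 0 + (0 + 0)) ⊢ --a--▸ u6
  u4 = a.(b.0)\{a} ⊢ --a--▸ u7
  u5 = 0 | 0\{b} | (0 | 0 + (0 + 0)) ⊢ (no moves)
  u6 = 0\{b} | (0 | 0 + (0 + 0)) ⊢ (no moves)
  u7 = (b.0)\{a} ⊢ --b--▸ u8
  u8 = 0\{a} ⊢ (no moves)
Reachable graph of Q (9 states):
  v0 = b.a.(b.0)\{a} + (a.0 | 0\{b} + b.0\{b}) | a.(0 + 0 + 0 | 0) ⊢ --a--▸ v1, --a--▸ v2, --b--▸ v3, --b--▸ v4
  v1 = (a.0 | 0\{b} + b.0\{b}) | (0 + 0 + 0 | 0) ⊢ --a--▸ v5, --b--▸ v6
  v2 = 0 | 0\{b} | a.(0 + 0 + 0 | 0) ⊢ --a--▸ v5
  v3 = 0\{b} | a.(0 + 0 + 0 | 0) ⊢ --a--▸ v6
  v4 = a.(b.0)\{a} ⊢ --a--▸ v7
  v5 = 0 | 0\{b} | (0 + 0 + 0 | 0) ⊢ (no moves)
  v6 = 0\{b} | (0 + 0 + 0 | 0) ⊢ (no moves)
  v7 = (b.0)\{a} ⊢ --b--▸ v8
  v8 = 0\{a} ⊢ (no moves)
Partition-refinement fixed point:
  B0 = {u0, v0}
  B1 = {u2, u3, v2, v3}
  B2 = {u5, u6, u8, v5, v6, v8}
  B3 = {u1, v1}
  B4 = {u4, v4}
  B5 = {u7, v7}
u0 ∈ B0, v0 ∈ B0 → same block

YES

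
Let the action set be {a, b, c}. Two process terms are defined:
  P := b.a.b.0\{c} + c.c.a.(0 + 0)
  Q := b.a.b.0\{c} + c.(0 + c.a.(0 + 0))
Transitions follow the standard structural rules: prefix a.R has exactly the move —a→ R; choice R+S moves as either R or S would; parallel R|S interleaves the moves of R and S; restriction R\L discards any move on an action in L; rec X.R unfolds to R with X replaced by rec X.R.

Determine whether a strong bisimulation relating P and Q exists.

P ~ Q

LTS(P): 7 reachable states
  u0 = b.a.b.0\{c} + c.c.a.(0 + 0) has moves -b-> u1, -c-> u2
  u1 = a.b.0\{c} has moves -a-> u3
  u2 = c.a.(0 + 0) has moves -c-> u4
  u3 = b.0\{c} has moves -b-> u5
  u4 = a.(0 + 0) has moves -a-> u6
  u5 = 0\{c} has moves (no moves)
  u6 = 0 + 0 has moves (no moves)
LTS(Q): 7 reachable states
  v0 = b.a.b.0\{c} + c.(0 + c.a.(0 + 0)) has moves -b-> v1, -c-> v2
  v1 = a.b.0\{c} has moves -a-> v3
  v2 = 0 + c.a.(0 + 0) has moves -c-> v4
  v3 = b.0\{c} has moves -b-> v5
  v4 = a.(0 + 0) has moves -a-> v6
  v5 = 0\{c} has moves (no moves)
  v6 = 0 + 0 has moves (no moves)
Partition-refinement fixed point:
  B0 = {u0, v0}
  B1 = {u2, v2}
  B2 = {u4, v4}
  B3 = {u5, u6, v5, v6}
  B4 = {u1, v1}
  B5 = {u3, v3}
u0 ∈ B0, v0 ∈ B0 → same block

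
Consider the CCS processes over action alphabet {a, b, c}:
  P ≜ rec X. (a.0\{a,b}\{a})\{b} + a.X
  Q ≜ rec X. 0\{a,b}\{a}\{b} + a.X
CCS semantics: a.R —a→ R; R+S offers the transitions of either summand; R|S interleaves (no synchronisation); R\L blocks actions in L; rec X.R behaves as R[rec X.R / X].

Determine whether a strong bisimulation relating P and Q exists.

Reachable graph of P (2 states):
  u0 = rec X. (a.0\{a,b}\{a})\{b} + a.X | ··a··> u0, ··a··> u1
  u1 = 0\{a,b}\{a}\{b} | ·
Reachable graph of Q (1 states):
  v0 = rec X. 0\{a,b}\{a}\{b} + a.X | ··a··> v0
Partition-refinement fixed point:
  B0 = {u0}
  B1 = {u1}
  B2 = {v0}
u0 ∈ B0, v0 ∈ B2 → different blocks

NO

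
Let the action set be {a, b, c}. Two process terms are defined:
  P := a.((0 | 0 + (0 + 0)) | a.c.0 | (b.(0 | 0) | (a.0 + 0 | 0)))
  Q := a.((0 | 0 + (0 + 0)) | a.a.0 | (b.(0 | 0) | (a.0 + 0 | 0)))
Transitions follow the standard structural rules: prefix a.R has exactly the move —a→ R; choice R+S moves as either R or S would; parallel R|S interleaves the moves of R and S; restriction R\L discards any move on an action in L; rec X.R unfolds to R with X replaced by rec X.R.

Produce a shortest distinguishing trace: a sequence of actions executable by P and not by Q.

P's transition system — 13 states:
  u0 = a.((0 | 0 + (0 + 0)) | a.c.0 | (b.(0 | 0) | (a.0 + 0 | 0))) | -a-> u1
  u1 = (0 | 0 + (0 + 0)) | a.c.0 | (b.(0 | 0) | (a.0 + 0 | 0)) | -a-> u2, -a-> u3, -b-> u4
  u2 = (0 | 0 + (0 + 0)) | a.c.0 | (b.(0 | 0) | 0) | -a-> u5, -b-> u6
  u3 = (0 | 0 + (0 + 0)) | c.0 | (b.(0 | 0) | (a.0 + 0 | 0)) | -a-> u5, -b-> u7, -c-> u8
  u4 = (0 | 0 + (0 + 0)) | a.c.0 | (0 | 0 | (a.0 + 0 | 0)) | -a-> u6, -a-> u7
  u5 = (0 | 0 + (0 + 0)) | c.0 | (b.(0 | 0) | 0) | -b-> u9, -c-> u10
  u6 = (0 | 0 + (0 + 0)) | a.c.0 | (0 | 0 | 0) | -a-> u9
  u7 = (0 | 0 + (0 + 0)) | c.0 | (0 | 0 | (a.0 + 0 | 0)) | -a-> u9, -c-> u11
  u8 = (0 | 0 + (0 + 0)) | 0 | (b.(0 | 0) | (a.0 + 0 | 0)) | -a-> u10, -b-> u11
  u9 = (0 | 0 + (0 + 0)) | c.0 | (0 | 0 | 0) | -c-> u12
  u10 = (0 | 0 + (0 + 0)) | 0 | (b.(0 | 0) | 0) | -b-> u12
  u11 = (0 | 0 + (0 + 0)) | 0 | (0 | 0 | (a.0 + 0 | 0)) | -a-> u12
  u12 = (0 | 0 + (0 + 0)) | 0 | (0 | 0 | 0) | ·
Q's transition system — 13 states:
  v0 = a.((0 | 0 + (0 + 0)) | a.a.0 | (b.(0 | 0) | (a.0 + 0 | 0))) | -a-> v1
  v1 = (0 | 0 + (0 + 0)) | a.a.0 | (b.(0 | 0) | (a.0 + 0 | 0)) | -a-> v2, -a-> v3, -b-> v4
  v2 = (0 | 0 + (0 + 0)) | a.0 | (b.(0 | 0) | (a.0 + 0 | 0)) | -a-> v5, -a-> v6, -b-> v7
  v3 = (0 | 0 + (0 + 0)) | a.a.0 | (b.(0 | 0) | 0) | -a-> v6, -b-> v8
  v4 = (0 | 0 + (0 + 0)) | a.a.0 | (0 | 0 | (a.0 + 0 | 0)) | -a-> v7, -a-> v8
  v5 = (0 | 0 + (0 + 0)) | 0 | (b.(0 | 0) | (a.0 + 0 | 0)) | -a-> v9, -b-> v10
  v6 = (0 | 0 + (0 + 0)) | a.0 | (b.(0 | 0) | 0) | -a-> v9, -b-> v11
  v7 = (0 | 0 + (0 + 0)) | a.0 | (0 | 0 | (a.0 + 0 | 0)) | -a-> v10, -a-> v11
  v8 = (0 | 0 + (0 + 0)) | a.a.0 | (0 | 0 | 0) | -a-> v11
  v9 = (0 | 0 + (0 + 0)) | 0 | (b.(0 | 0) | 0) | -b-> v12
  v10 = (0 | 0 + (0 + 0)) | 0 | (0 | 0 | (a.0 + 0 | 0)) | -a-> v12
  v11 = (0 | 0 + (0 + 0)) | a.0 | (0 | 0 | 0) | -a-> v12
  v12 = (0 | 0 + (0 + 0)) | 0 | (0 | 0 | 0) | ·
Run σ = ⟨aac⟩ on P: start {u0}
  after a @ step 1: {u1}
  after a @ step 2: {u2, u3}
  after c @ step 3: {u8}
  — P admits the full trace.
Run σ = ⟨aac⟩ on Q: start {v0}
  after a @ step 1: {v1}
  after a @ step 2: {v2, v3}
  after c @ step 3: ∅  — Q cannot continue

aac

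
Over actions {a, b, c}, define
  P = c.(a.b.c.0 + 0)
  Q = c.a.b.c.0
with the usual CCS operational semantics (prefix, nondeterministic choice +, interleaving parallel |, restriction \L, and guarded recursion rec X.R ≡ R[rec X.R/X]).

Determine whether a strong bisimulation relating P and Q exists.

LTS(P): 5 reachable states
  p0 = c.(a.b.c.0 + 0) | --c--▸ p1
  p1 = a.b.c.0 + 0 | --a--▸ p2
  p2 = b.c.0 | --b--▸ p3
  p3 = c.0 | --c--▸ p4
  p4 = 0 | stopped
LTS(Q): 5 reachable states
  q0 = c.a.b.c.0 | --c--▸ q1
  q1 = a.b.c.0 | --a--▸ q2
  q2 = b.c.0 | --b--▸ q3
  q3 = c.0 | --c--▸ q4
  q4 = 0 | stopped
Partition-refinement fixed point:
  B0 = {p0, q0}
  B1 = {p1, q1}
  B2 = {p2, q2}
  B3 = {p3, q3}
  B4 = {p4, q4}
p0 ∈ B0, q0 ∈ B0 → same block

P ~ Q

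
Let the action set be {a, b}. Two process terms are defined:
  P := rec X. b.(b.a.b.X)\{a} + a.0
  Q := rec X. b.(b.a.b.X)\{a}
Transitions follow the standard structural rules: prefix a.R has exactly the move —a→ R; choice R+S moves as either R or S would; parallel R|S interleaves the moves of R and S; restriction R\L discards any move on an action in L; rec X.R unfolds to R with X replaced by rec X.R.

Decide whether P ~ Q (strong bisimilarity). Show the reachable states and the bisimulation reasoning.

P's transition system — 4 states:
  m0 = rec X. b.(b.a.b.X)\{a} + a.0 → --a--▸ m1, --b--▸ m2
  m1 = 0 → stopped
  m2 = (b.a.b.(rec X. b.(b.a.b.X)\{a} + a.0))\{a} → --b--▸ m3
  m3 = (a.b.(rec X. b.(b.a.b.X)\{a} + a.0))\{a} → stopped
Q's transition system — 3 states:
  n0 = rec X. b.(b.a.b.X)\{a} → --b--▸ n1
  n1 = (b.a.b.(rec X. b.(b.a.b.X)\{a}))\{a} → --b--▸ n2
  n2 = (a.b.(rec X. b.(b.a.b.X)\{a}))\{a} → stopped
Bisimilarity quotient blocks:
  B0 = {m0}
  B1 = {m1, m3, n2}
  B2 = {m2, n1}
  B3 = {n0}
m0 ∈ B0, n0 ∈ B3 → different blocks

NO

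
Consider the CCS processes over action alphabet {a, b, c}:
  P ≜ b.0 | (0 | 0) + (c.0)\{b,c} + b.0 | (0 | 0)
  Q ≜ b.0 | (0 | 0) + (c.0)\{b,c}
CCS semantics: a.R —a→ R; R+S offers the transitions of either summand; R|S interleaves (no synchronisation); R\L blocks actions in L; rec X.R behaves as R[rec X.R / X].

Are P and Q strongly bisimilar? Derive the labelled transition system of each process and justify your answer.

P's transition system — 2 states:
  s0 = b.0 | (0 | 0) + (c.0)\{b,c} + b.0 | (0 | 0) has moves --b--▸ s1
  s1 = 0 | (0 | 0) has moves deadlocked
Q's transition system — 2 states:
  t0 = b.0 | (0 | 0) + (c.0)\{b,c} has moves --b--▸ t1
  t1 = 0 | (0 | 0) has moves deadlocked
Coarsest stable partition (strong bisimilarity classes):
  B0 = {s0, t0}
  B1 = {s1, t1}
s0 ∈ B0, t0 ∈ B0 → same block

YES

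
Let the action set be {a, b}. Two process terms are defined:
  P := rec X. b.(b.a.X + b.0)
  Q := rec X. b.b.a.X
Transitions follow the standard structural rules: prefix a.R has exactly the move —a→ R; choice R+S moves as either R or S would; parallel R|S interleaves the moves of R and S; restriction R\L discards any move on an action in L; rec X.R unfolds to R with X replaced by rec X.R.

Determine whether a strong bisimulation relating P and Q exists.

P ≁ Q

Reachable graph of P (4 states):
  s0 = rec X. b.(b.a.X + b.0) ⊢ -b-> s1
  s1 = b.a.(rec X. b.(b.a.X + b.0)) + b.0 ⊢ -b-> s2, -b-> s3
  s2 = 0 ⊢ stopped
  s3 = a.(rec X. b.(b.a.X + b.0)) ⊢ -a-> s0
Reachable graph of Q (3 states):
  t0 = rec X. b.b.a.X ⊢ -b-> t1
  t1 = b.a.(rec X. b.b.a.X) ⊢ -b-> t2
  t2 = a.(rec X. b.b.a.X) ⊢ -a-> t0
Partition-refinement fixed point:
  B0 = {s0}
  B1 = {s1}
  B2 = {s3}
  B3 = {s2}
  B4 = {t0}
  B5 = {t1}
  B6 = {t2}
s0 ∈ B0, t0 ∈ B4 → different blocks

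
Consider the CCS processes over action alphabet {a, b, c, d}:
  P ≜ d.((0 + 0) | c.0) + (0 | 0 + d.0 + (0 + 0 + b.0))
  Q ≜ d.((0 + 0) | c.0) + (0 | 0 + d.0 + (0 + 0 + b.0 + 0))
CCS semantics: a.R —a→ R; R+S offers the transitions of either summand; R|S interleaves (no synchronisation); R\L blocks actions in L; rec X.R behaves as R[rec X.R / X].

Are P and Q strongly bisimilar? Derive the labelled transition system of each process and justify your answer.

P ~ Q

Reachable graph of P (4 states):
  p0 = d.((0 + 0) | c.0) + (0 | 0 + d.0 + (0 + 0 + b.0)) has moves =b=> p1, =d=> p1, =d=> p2
  p1 = 0 has moves ∅
  p2 = (0 + 0) | c.0 has moves =c=> p3
  p3 = (0 + 0) | 0 has moves ∅
Reachable graph of Q (4 states):
  q0 = d.((0 + 0) | c.0) + (0 | 0 + d.0 + (0 + 0 + b.0 + 0)) has moves =b=> q1, =d=> q1, =d=> q2
  q1 = 0 has moves ∅
  q2 = (0 + 0) | c.0 has moves =c=> q3
  q3 = (0 + 0) | 0 has moves ∅
Partition-refinement fixed point:
  B0 = {p0, q0}
  B1 = {p2, q2}
  B2 = {p1, p3, q1, q3}
p0 ∈ B0, q0 ∈ B0 → same block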